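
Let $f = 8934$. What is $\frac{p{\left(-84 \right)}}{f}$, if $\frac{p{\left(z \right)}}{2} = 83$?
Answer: $\frac{83}{4467} \approx 0.018581$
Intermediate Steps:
$p{\left(z \right)} = 166$ ($p{\left(z \right)} = 2 \cdot 83 = 166$)
$\frac{p{\left(-84 \right)}}{f} = \frac{166}{8934} = 166 \cdot \frac{1}{8934} = \frac{83}{4467}$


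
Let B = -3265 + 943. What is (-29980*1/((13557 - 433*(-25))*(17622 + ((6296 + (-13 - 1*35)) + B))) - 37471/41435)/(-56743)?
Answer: 4921970301139/308813259151659970 ≈ 1.5938e-5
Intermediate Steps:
B = -2322
(-29980*1/((13557 - 433*(-25))*(17622 + ((6296 + (-13 - 1*35)) + B))) - 37471/41435)/(-56743) = (-29980*1/((13557 - 433*(-25))*(17622 + ((6296 + (-13 - 1*35)) - 2322))) - 37471/41435)/(-56743) = (-29980*1/((13557 + 10825)*(17622 + ((6296 + (-13 - 35)) - 2322))) - 37471*1/41435)*(-1/56743) = (-29980*1/(24382*(17622 + ((6296 - 48) - 2322))) - 37471/41435)*(-1/56743) = (-29980*1/(24382*(17622 + (6248 - 2322))) - 37471/41435)*(-1/56743) = (-29980*1/(24382*(17622 + 3926)) - 37471/41435)*(-1/56743) = (-29980/(21548*24382) - 37471/41435)*(-1/56743) = (-29980/525383336 - 37471/41435)*(-1/56743) = (-29980*1/525383336 - 37471/41435)*(-1/56743) = (-7495/131345834 - 37471/41435)*(-1/56743) = -4921970301139/5442314631790*(-1/56743) = 4921970301139/308813259151659970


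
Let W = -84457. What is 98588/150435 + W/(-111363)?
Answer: 7894781413/5584297635 ≈ 1.4137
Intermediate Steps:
98588/150435 + W/(-111363) = 98588/150435 - 84457/(-111363) = 98588*(1/150435) - 84457*(-1/111363) = 98588/150435 + 84457/111363 = 7894781413/5584297635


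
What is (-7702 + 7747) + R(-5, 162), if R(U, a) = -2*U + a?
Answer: 217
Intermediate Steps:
R(U, a) = a - 2*U
(-7702 + 7747) + R(-5, 162) = (-7702 + 7747) + (162 - 2*(-5)) = 45 + (162 + 10) = 45 + 172 = 217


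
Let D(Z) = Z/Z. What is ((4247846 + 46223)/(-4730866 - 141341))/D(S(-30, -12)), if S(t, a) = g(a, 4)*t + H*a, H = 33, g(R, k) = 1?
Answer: -4294069/4872207 ≈ -0.88134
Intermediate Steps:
S(t, a) = t + 33*a (S(t, a) = 1*t + 33*a = t + 33*a)
D(Z) = 1
((4247846 + 46223)/(-4730866 - 141341))/D(S(-30, -12)) = ((4247846 + 46223)/(-4730866 - 141341))/1 = (4294069/(-4872207))*1 = (4294069*(-1/4872207))*1 = -4294069/4872207*1 = -4294069/4872207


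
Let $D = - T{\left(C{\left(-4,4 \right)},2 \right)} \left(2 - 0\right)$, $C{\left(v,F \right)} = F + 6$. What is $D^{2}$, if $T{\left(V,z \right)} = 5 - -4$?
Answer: $324$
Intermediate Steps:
$C{\left(v,F \right)} = 6 + F$
$T{\left(V,z \right)} = 9$ ($T{\left(V,z \right)} = 5 + 4 = 9$)
$D = -18$ ($D = - 9 \left(2 - 0\right) = - 9 \left(2 + 0\right) = - 9 \cdot 2 = \left(-1\right) 18 = -18$)
$D^{2} = \left(-18\right)^{2} = 324$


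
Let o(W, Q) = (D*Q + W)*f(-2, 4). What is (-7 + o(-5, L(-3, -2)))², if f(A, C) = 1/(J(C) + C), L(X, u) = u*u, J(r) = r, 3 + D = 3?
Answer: 3721/64 ≈ 58.141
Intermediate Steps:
D = 0 (D = -3 + 3 = 0)
L(X, u) = u²
f(A, C) = 1/(2*C) (f(A, C) = 1/(C + C) = 1/(2*C))
o(W, Q) = W/8 (o(W, Q) = (0*Q + W)*((½)/4) = (0 + W)*((½)*(¼)) = W*(⅛) = W/8)
(-7 + o(-5, L(-3, -2)))² = (-7 + (⅛)*(-5))² = (-7 - 5/8)² = (-61/8)² = 3721/64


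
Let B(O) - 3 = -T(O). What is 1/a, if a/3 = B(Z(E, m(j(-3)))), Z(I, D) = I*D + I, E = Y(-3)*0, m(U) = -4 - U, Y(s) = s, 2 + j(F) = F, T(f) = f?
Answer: 1/9 ≈ 0.11111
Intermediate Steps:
j(F) = -2 + F
E = 0 (E = -3*0 = 0)
Z(I, D) = I + D*I (Z(I, D) = D*I + I = I + D*I)
B(O) = 3 - O
a = 9 (a = 3*(3 - 0*(1 + (-4 - (-2 - 3)))) = 3*(3 - 0*(1 + (-4 - 1*(-5)))) = 3*(3 - 0*(1 + (-4 + 5))) = 3*(3 - 0*(1 + 1)) = 3*(3 - 0*2) = 3*(3 - 1*0) = 3*(3 + 0) = 3*3 = 9)
1/a = 1/9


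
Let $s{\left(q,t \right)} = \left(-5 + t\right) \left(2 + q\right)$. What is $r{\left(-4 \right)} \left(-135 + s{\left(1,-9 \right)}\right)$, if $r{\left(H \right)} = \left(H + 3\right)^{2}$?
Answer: $-177$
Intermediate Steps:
$r{\left(H \right)} = \left(3 + H\right)^{2}$
$r{\left(-4 \right)} \left(-135 + s{\left(1,-9 \right)}\right) = \left(3 - 4\right)^{2} \left(-135 + \left(-10 - 5 + 2 \left(-9\right) + 1 \left(-9\right)\right)\right) = \left(-1\right)^{2} \left(-135 - 42\right) = 1 \left(-135 - 42\right) = 1 \left(-177\right) = -177$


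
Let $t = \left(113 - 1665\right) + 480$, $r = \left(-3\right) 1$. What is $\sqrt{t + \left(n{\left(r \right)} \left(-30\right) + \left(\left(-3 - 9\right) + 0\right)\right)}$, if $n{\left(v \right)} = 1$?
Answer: $i \sqrt{1114} \approx 33.377 i$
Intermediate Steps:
$r = -3$
$t = -1072$ ($t = -1552 + 480 = -1072$)
$\sqrt{t + \left(n{\left(r \right)} \left(-30\right) + \left(\left(-3 - 9\right) + 0\right)\right)} = \sqrt{-1072 + \left(1 \left(-30\right) + \left(\left(-3 - 9\right) + 0\right)\right)} = \sqrt{-1072 + \left(-30 + \left(-12 + 0\right)\right)} = \sqrt{-1072 - 42} = \sqrt{-1114} = i \sqrt{1114}$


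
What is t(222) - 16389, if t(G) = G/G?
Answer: -16388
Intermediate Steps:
t(G) = 1
t(222) - 16389 = 1 - 16389 = -16388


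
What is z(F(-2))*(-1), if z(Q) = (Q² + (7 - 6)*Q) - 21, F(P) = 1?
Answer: 19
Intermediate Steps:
z(Q) = -21 + Q + Q² (z(Q) = (Q² + 1*Q) - 21 = (Q² + Q) - 21 = (Q + Q²) - 21 = -21 + Q + Q²)
z(F(-2))*(-1) = (-21 + 1 + 1²)*(-1) = (-21 + 1 + 1)*(-1) = -19*(-1) = 19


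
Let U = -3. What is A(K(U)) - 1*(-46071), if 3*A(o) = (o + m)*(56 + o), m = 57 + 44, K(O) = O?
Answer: 143407/3 ≈ 47802.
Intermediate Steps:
m = 101
A(o) = (56 + o)*(101 + o)/3 (A(o) = ((o + 101)*(56 + o))/3 = ((101 + o)*(56 + o))/3 = ((56 + o)*(101 + o))/3 = (56 + o)*(101 + o)/3)
A(K(U)) - 1*(-46071) = (5656/3 + (1/3)*(-3)**2 + (157/3)*(-3)) - 1*(-46071) = (5656/3 + (1/3)*9 - 157) + 46071 = (5656/3 + 3 - 157) + 46071 = 5194/3 + 46071 = 143407/3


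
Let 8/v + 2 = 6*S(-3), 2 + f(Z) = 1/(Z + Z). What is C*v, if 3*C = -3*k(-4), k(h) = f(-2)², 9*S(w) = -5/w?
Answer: 729/16 ≈ 45.563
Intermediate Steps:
S(w) = -5/(9*w) (S(w) = (-5/w)/9 = -5/(9*w))
f(Z) = -2 + 1/(2*Z) (f(Z) = -2 + 1/(Z + Z) = -2 + 1/(2*Z))
k(h) = 81/16 (k(h) = (-2 + (½)/(-2))² = (-2 + (½)*(-½))² = (-2 - ¼)² = (-9/4)² = 81/16)
C = -81/16 (C = (-3*81/16)/3 = (⅓)*(-243/16) = -81/16 ≈ -5.0625)
v = -9 (v = 8/(-2 + 6*(-5/9/(-3))) = 8/(-2 + 6*(-5/9*(-⅓))) = 8/(-2 + 6*(5/27)) = 8/(-2 + 10/9) = 8/(-8/9) = 8*(-9/8) = -9)
C*v = -81/16*(-9) = 729/16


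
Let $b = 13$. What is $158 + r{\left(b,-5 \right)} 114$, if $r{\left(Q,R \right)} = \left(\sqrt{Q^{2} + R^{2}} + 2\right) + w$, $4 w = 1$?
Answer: $\frac{829}{2} + 114 \sqrt{194} \approx 2002.3$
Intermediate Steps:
$w = \frac{1}{4}$ ($w = \frac{1}{4} \cdot 1 = \frac{1}{4} \approx 0.25$)
$r{\left(Q,R \right)} = \frac{9}{4} + \sqrt{Q^{2} + R^{2}}$ ($r{\left(Q,R \right)} = \left(\sqrt{Q^{2} + R^{2}} + 2\right) + \frac{1}{4} = \left(2 + \sqrt{Q^{2} + R^{2}}\right) + \frac{1}{4} = \frac{9}{4} + \sqrt{Q^{2} + R^{2}}$)
$158 + r{\left(b,-5 \right)} 114 = 158 + \left(\frac{9}{4} + \sqrt{13^{2} + \left(-5\right)^{2}}\right) 114 = 158 + \left(\frac{9}{4} + \sqrt{169 + 25}\right) 114 = 158 + \left(\frac{9}{4} + \sqrt{194}\right) 114 = 158 + \left(\frac{513}{2} + 114 \sqrt{194}\right) = \frac{829}{2} + 114 \sqrt{194}$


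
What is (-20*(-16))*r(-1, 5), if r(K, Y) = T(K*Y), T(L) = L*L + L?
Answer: 6400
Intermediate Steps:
T(L) = L + L**2 (T(L) = L**2 + L = L + L**2)
r(K, Y) = K*Y*(1 + K*Y) (r(K, Y) = (K*Y)*(1 + K*Y) = K*Y*(1 + K*Y))
(-20*(-16))*r(-1, 5) = (-20*(-16))*(-1*5*(1 - 1*5)) = 320*(-1*5*(1 - 5)) = 320*(-1*5*(-4)) = 320*20 = 6400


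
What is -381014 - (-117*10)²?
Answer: -1749914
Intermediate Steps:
-381014 - (-117*10)² = -381014 - 1*(-1170)² = -381014 - 1*1368900 = -381014 - 1368900 = -1749914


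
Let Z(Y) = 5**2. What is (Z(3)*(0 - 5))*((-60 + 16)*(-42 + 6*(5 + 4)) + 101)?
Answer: 53375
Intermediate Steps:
Z(Y) = 25
(Z(3)*(0 - 5))*((-60 + 16)*(-42 + 6*(5 + 4)) + 101) = (25*(0 - 5))*((-60 + 16)*(-42 + 6*(5 + 4)) + 101) = (25*(-5))*(-44*(-42 + 6*9) + 101) = -125*(-44*(-42 + 54) + 101) = -125*(-44*12 + 101) = -125*(-528 + 101) = -125*(-427) = 53375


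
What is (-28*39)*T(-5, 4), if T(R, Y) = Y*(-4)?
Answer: 17472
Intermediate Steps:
T(R, Y) = -4*Y
(-28*39)*T(-5, 4) = (-28*39)*(-4*4) = -1092*(-16) = 17472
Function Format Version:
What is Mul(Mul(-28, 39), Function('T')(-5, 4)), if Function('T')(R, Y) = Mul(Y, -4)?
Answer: 17472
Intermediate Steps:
Function('T')(R, Y) = Mul(-4, Y)
Mul(Mul(-28, 39), Function('T')(-5, 4)) = Mul(Mul(-28, 39), Mul(-4, 4)) = Mul(-1092, -16) = 17472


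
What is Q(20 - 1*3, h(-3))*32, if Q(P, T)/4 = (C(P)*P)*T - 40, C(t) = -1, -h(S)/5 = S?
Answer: -37760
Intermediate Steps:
h(S) = -5*S
Q(P, T) = -160 - 4*P*T (Q(P, T) = 4*((-P)*T - 40) = 4*(-P*T - 40) = 4*(-40 - P*T) = -160 - 4*P*T)
Q(20 - 1*3, h(-3))*32 = (-160 - 4*(20 - 1*3)*(-5*(-3)))*32 = (-160 - 4*(20 - 3)*15)*32 = (-160 - 4*17*15)*32 = (-160 - 1020)*32 = -1180*32 = -37760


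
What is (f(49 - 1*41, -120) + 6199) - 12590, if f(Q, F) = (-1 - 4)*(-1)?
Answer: -6386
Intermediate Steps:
f(Q, F) = 5 (f(Q, F) = -5*(-1) = 5)
(f(49 - 1*41, -120) + 6199) - 12590 = (5 + 6199) - 12590 = 6204 - 12590 = -6386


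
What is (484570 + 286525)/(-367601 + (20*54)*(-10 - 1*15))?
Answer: -771095/394601 ≈ -1.9541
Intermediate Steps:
(484570 + 286525)/(-367601 + (20*54)*(-10 - 1*15)) = 771095/(-367601 + 1080*(-10 - 15)) = 771095/(-367601 + 1080*(-25)) = 771095/(-367601 - 27000) = 771095/(-394601) = 771095*(-1/394601) = -771095/394601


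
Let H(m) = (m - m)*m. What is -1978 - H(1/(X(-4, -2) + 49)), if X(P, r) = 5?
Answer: -1978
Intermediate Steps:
H(m) = 0 (H(m) = 0*m = 0)
-1978 - H(1/(X(-4, -2) + 49)) = -1978 - 1*0 = -1978 + 0 = -1978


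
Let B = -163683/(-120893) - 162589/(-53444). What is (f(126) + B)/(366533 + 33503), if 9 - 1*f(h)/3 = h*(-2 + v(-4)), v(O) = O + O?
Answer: 24625451654273/2584634792997712 ≈ 0.0095276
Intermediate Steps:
v(O) = 2*O
f(h) = 27 + 30*h (f(h) = 27 - 3*h*(-2 + 2*(-4)) = 27 - 3*h*(-2 - 8) = 27 - 3*h*(-10) = 27 - (-30)*h = 27 + 30*h)
B = 28403746229/6461005492 (B = -163683*(-1/120893) - 162589*(-1/53444) = 163683/120893 + 162589/53444 = 28403746229/6461005492 ≈ 4.3962)
(f(126) + B)/(366533 + 33503) = ((27 + 30*126) + 28403746229/6461005492)/(366533 + 33503) = ((27 + 3780) + 28403746229/6461005492)/400036 = (3807 + 28403746229/6461005492)*(1/400036) = (24625451654273/6461005492)*(1/400036) = 24625451654273/2584634792997712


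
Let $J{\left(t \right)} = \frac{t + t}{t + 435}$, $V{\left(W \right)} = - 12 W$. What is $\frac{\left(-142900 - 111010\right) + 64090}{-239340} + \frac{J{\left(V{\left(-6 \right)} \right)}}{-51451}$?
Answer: $\frac{82525749113}{104055685773} \approx 0.79309$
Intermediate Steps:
$J{\left(t \right)} = \frac{2 t}{435 + t}$
$\frac{\left(-142900 - 111010\right) + 64090}{-239340} + \frac{J{\left(V{\left(-6 \right)} \right)}}{-51451} = \frac{\left(-142900 - 111010\right) + 64090}{-239340} + \frac{2 \left(\left(-12\right) \left(-6\right)\right) \frac{1}{435 - -72}}{-51451} = \left(-253910 + 64090\right) \left(- \frac{1}{239340}\right) + 2 \cdot 72 \frac{1}{435 + 72} \left(- \frac{1}{51451}\right) = \left(-189820\right) \left(- \frac{1}{239340}\right) + 2 \cdot 72 \cdot \frac{1}{507} \left(- \frac{1}{51451}\right) = \frac{9491}{11967} + 2 \cdot 72 \cdot \frac{1}{507} \left(- \frac{1}{51451}\right) = \frac{9491}{11967} + \frac{48}{169} \left(- \frac{1}{51451}\right) = \frac{9491}{11967} - \frac{48}{8695219} = \frac{82525749113}{104055685773}$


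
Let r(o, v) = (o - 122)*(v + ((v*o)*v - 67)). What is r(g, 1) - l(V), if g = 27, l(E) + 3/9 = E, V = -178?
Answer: 11650/3 ≈ 3883.3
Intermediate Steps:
l(E) = -⅓ + E
r(o, v) = (-122 + o)*(-67 + v + o*v²) (r(o, v) = (-122 + o)*(v + ((o*v)*v - 67)) = (-122 + o)*(v + (o*v² - 67)) = (-122 + o)*(v + (-67 + o*v²)) = (-122 + o)*(-67 + v + o*v²))
r(g, 1) - l(V) = (8174 - 122*1 - 67*27 + 27*1 + 27²*1² - 122*27*1²) - (-⅓ - 178) = (8174 - 122 - 1809 + 27 + 729*1 - 122*27*1) - 1*(-535/3) = (8174 - 122 - 1809 + 27 + 729 - 3294) + 535/3 = 3705 + 535/3 = 11650/3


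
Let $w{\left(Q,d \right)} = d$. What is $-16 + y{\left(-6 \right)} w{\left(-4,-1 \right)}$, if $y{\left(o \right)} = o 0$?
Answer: $-16$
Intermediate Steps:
$y{\left(o \right)} = 0$
$-16 + y{\left(-6 \right)} w{\left(-4,-1 \right)} = -16 + 0 \left(-1\right) = -16 + 0 = -16$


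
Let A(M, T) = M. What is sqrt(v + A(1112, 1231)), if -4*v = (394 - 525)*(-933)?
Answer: 5*I*sqrt(4711)/2 ≈ 171.59*I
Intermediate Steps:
v = -122223/4 (v = -(394 - 525)*(-933)/4 = -(-131)*(-933)/4 = -1/4*122223 = -122223/4 ≈ -30556.)
sqrt(v + A(1112, 1231)) = sqrt(-122223/4 + 1112) = sqrt(-117775/4) = 5*I*sqrt(4711)/2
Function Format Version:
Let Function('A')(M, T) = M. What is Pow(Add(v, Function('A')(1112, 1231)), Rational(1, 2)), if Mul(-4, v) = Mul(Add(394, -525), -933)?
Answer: Mul(Rational(5, 2), I, Pow(4711, Rational(1, 2))) ≈ Mul(171.59, I)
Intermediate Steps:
v = Rational(-122223, 4) (v = Mul(Rational(-1, 4), Mul(Add(394, -525), -933)) = Mul(Rational(-1, 4), Mul(-131, -933)) = Mul(Rational(-1, 4), 122223) = Rational(-122223, 4) ≈ -30556.)
Pow(Add(v, Function('A')(1112, 1231)), Rational(1, 2)) = Pow(Add(Rational(-122223, 4), 1112), Rational(1, 2)) = Pow(Rational(-117775, 4), Rational(1, 2)) = Mul(Rational(5, 2), I, Pow(4711, Rational(1, 2)))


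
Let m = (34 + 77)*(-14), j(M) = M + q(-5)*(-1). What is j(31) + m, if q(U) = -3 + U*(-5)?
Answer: -1545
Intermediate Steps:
q(U) = -3 - 5*U
j(M) = -22 + M (j(M) = M + (-3 - 5*(-5))*(-1) = M + (-3 + 25)*(-1) = M + 22*(-1) = M - 22 = -22 + M)
m = -1554 (m = 111*(-14) = -1554)
j(31) + m = (-22 + 31) - 1554 = 9 - 1554 = -1545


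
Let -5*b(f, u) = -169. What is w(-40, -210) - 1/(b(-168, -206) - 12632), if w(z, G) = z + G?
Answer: -15747745/62991 ≈ -250.00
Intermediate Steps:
w(z, G) = G + z
b(f, u) = 169/5 (b(f, u) = -⅕*(-169) = 169/5)
w(-40, -210) - 1/(b(-168, -206) - 12632) = (-210 - 40) - 1/(169/5 - 12632) = -250 - 1/(-62991/5) = -250 - 1*(-5/62991) = -250 + 5/62991 = -15747745/62991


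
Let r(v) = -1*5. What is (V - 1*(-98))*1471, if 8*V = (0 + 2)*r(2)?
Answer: 569277/4 ≈ 1.4232e+5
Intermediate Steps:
r(v) = -5
V = -5/4 (V = ((0 + 2)*(-5))/8 = (2*(-5))/8 = (⅛)*(-10) = -5/4 ≈ -1.2500)
(V - 1*(-98))*1471 = (-5/4 - 1*(-98))*1471 = (-5/4 + 98)*1471 = (387/4)*1471 = 569277/4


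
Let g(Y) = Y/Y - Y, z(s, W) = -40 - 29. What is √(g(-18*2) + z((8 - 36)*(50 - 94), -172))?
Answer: 4*I*√2 ≈ 5.6569*I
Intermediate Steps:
z(s, W) = -69
g(Y) = 1 - Y
√(g(-18*2) + z((8 - 36)*(50 - 94), -172)) = √((1 - (-18)*2) - 69) = √((1 - 1*(-36)) - 69) = √((1 + 36) - 69) = √(37 - 69) = √(-32) = 4*I*√2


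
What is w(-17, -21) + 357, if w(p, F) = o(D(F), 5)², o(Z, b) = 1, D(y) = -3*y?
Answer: 358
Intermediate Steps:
w(p, F) = 1 (w(p, F) = 1² = 1)
w(-17, -21) + 357 = 1 + 357 = 358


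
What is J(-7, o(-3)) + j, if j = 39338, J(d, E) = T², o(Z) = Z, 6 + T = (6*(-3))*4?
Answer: 45422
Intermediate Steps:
T = -78 (T = -6 + (6*(-3))*4 = -6 - 18*4 = -6 - 72 = -78)
J(d, E) = 6084 (J(d, E) = (-78)² = 6084)
J(-7, o(-3)) + j = 6084 + 39338 = 45422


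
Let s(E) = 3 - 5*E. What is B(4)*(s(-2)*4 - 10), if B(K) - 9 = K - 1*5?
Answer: 336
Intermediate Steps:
B(K) = 4 + K (B(K) = 9 + (K - 1*5) = 9 + (K - 5) = 9 + (-5 + K) = 4 + K)
B(4)*(s(-2)*4 - 10) = (4 + 4)*((3 - 5*(-2))*4 - 10) = 8*((3 + 10)*4 - 10) = 8*(13*4 - 10) = 8*(52 - 10) = 8*42 = 336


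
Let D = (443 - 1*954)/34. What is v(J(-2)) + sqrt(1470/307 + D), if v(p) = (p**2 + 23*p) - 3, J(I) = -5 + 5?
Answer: -3 + I*sqrt(1115790886)/10438 ≈ -3.0 + 3.2002*I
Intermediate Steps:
J(I) = 0
D = -511/34 (D = (443 - 954)*(1/34) = -511*1/34 = -511/34 ≈ -15.029)
v(p) = -3 + p**2 + 23*p
v(J(-2)) + sqrt(1470/307 + D) = (-3 + 0**2 + 23*0) + sqrt(1470/307 - 511/34) = (-3 + 0 + 0) + sqrt(1470*(1/307) - 511/34) = -3 + sqrt(1470/307 - 511/34) = -3 + sqrt(-106897/10438) = -3 + I*sqrt(1115790886)/10438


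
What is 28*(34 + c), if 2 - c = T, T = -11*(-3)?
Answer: 84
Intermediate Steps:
T = 33
c = -31 (c = 2 - 1*33 = 2 - 33 = -31)
28*(34 + c) = 28*(34 - 31) = 28*3 = 84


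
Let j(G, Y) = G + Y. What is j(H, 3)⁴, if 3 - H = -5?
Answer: 14641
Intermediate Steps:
H = 8 (H = 3 - 1*(-5) = 3 + 5 = 8)
j(H, 3)⁴ = (8 + 3)⁴ = 11⁴ = 14641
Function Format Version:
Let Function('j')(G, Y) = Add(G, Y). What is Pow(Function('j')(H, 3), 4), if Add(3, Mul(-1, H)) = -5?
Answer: 14641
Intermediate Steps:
H = 8 (H = Add(3, Mul(-1, -5)) = Add(3, 5) = 8)
Pow(Function('j')(H, 3), 4) = Pow(Add(8, 3), 4) = Pow(11, 4) = 14641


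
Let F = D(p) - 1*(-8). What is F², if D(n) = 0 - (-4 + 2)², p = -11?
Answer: 16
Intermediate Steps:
D(n) = -4 (D(n) = 0 - 1*(-2)² = 0 - 1*4 = 0 - 4 = -4)
F = 4 (F = -4 - 1*(-8) = -4 + 8 = 4)
F² = 4² = 16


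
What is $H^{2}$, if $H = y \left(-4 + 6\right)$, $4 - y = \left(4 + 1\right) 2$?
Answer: $144$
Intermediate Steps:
$y = -6$ ($y = 4 - \left(4 + 1\right) 2 = 4 - 5 \cdot 2 = 4 - 10 = -6$)
$H = -12$ ($H = - 6 \left(-4 + 6\right) = \left(-6\right) 2 = -12$)
$H^{2} = \left(-12\right)^{2} = 144$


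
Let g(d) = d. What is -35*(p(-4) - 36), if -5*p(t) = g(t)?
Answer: 1232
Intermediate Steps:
p(t) = -t/5
-35*(p(-4) - 36) = -35*(-⅕*(-4) - 36) = -35*(⅘ - 36) = -35*(-176/5) = 1232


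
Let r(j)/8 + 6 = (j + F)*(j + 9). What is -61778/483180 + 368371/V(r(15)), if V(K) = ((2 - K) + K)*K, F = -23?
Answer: -14848767707/127559520 ≈ -116.41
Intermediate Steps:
r(j) = -48 + 8*(-23 + j)*(9 + j) (r(j) = -48 + 8*((j - 23)*(j + 9)) = -48 + 8*((-23 + j)*(9 + j)) = -48 + 8*(-23 + j)*(9 + j))
V(K) = 2*K
-61778/483180 + 368371/V(r(15)) = -61778/483180 + 368371/((2*(-1704 - 112*15 + 8*15²))) = -61778*1/483180 + 368371/((2*(-1704 - 1680 + 8*225))) = -30889/241590 + 368371/((2*(-1704 - 1680 + 1800))) = -30889/241590 + 368371/((2*(-1584))) = -30889/241590 + 368371/(-3168) = -30889/241590 + 368371*(-1/3168) = -30889/241590 - 368371/3168 = -14848767707/127559520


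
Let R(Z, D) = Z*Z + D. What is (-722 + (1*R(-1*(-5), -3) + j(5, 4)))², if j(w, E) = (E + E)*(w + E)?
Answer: 394384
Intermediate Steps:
R(Z, D) = D + Z² (R(Z, D) = Z² + D = D + Z²)
j(w, E) = 2*E*(E + w) (j(w, E) = (2*E)*(E + w) = 2*E*(E + w))
(-722 + (1*R(-1*(-5), -3) + j(5, 4)))² = (-722 + (1*(-3 + (-1*(-5))²) + 2*4*(4 + 5)))² = (-722 + (1*(-3 + 5²) + 2*4*9))² = (-722 + (1*(-3 + 25) + 72))² = (-722 + (1*22 + 72))² = (-722 + (22 + 72))² = (-722 + 94)² = (-628)² = 394384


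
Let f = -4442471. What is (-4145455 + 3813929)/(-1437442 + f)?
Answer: 25502/452301 ≈ 0.056383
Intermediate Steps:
(-4145455 + 3813929)/(-1437442 + f) = (-4145455 + 3813929)/(-1437442 - 4442471) = -331526/(-5879913) = -331526*(-1/5879913) = 25502/452301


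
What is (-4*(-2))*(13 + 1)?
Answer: 112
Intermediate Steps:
(-4*(-2))*(13 + 1) = 8*14 = 112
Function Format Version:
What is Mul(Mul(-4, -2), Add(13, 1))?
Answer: 112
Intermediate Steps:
Mul(Mul(-4, -2), Add(13, 1)) = Mul(8, 14) = 112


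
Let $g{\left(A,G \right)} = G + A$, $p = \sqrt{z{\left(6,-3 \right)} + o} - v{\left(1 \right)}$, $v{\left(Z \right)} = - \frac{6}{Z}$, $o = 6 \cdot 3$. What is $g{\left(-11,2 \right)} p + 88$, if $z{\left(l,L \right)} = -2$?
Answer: $-2$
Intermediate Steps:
$o = 18$
$p = 10$ ($p = \sqrt{-2 + 18} - - \frac{6}{1} = \sqrt{16} - \left(-6\right) 1 = 4 - -6 = 4 + 6 = 10$)
$g{\left(A,G \right)} = A + G$
$g{\left(-11,2 \right)} p + 88 = \left(-11 + 2\right) 10 + 88 = \left(-9\right) 10 + 88 = -90 + 88 = -2$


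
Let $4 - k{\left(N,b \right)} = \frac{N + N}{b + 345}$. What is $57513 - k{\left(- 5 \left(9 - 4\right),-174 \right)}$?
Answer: $\frac{9833989}{171} \approx 57509.0$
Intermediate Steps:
$k{\left(N,b \right)} = 4 - \frac{2 N}{345 + b}$ ($k{\left(N,b \right)} = 4 - \frac{N + N}{b + 345} = 4 - \frac{2 N}{345 + b}$)
$57513 - k{\left(- 5 \left(9 - 4\right),-174 \right)} = 57513 - \frac{2 \left(690 - - 5 \left(9 - 4\right) + 2 \left(-174\right)\right)}{345 - 174} = 57513 - \frac{2 \left(690 - \left(-5\right) 5 - 348\right)}{171} = 57513 - 2 \cdot \frac{1}{171} \left(690 - -25 - 348\right) = 57513 - 2 \cdot \frac{1}{171} \left(690 + 25 - 348\right) = 57513 - 2 \cdot \frac{1}{171} \cdot 367 = 57513 - \frac{734}{171} = \frac{9833989}{171}$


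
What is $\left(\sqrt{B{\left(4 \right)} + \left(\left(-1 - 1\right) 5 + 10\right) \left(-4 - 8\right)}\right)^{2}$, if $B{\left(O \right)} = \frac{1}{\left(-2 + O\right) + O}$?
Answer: $\frac{1}{6} \approx 0.16667$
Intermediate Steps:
$B{\left(O \right)} = \frac{1}{-2 + 2 O}$
$\left(\sqrt{B{\left(4 \right)} + \left(\left(-1 - 1\right) 5 + 10\right) \left(-4 - 8\right)}\right)^{2} = \left(\sqrt{\frac{1}{2 \left(-1 + 4\right)} + \left(\left(-1 - 1\right) 5 + 10\right) \left(-4 - 8\right)}\right)^{2} = \left(\sqrt{\frac{1}{2 \cdot 3} + \left(\left(-2\right) 5 + 10\right) \left(-12\right)}\right)^{2} = \left(\sqrt{\frac{1}{2} \cdot \frac{1}{3} + \left(-10 + 10\right) \left(-12\right)}\right)^{2} = \left(\sqrt{\frac{1}{6} + 0 \left(-12\right)}\right)^{2} = \left(\sqrt{\frac{1}{6} + 0}\right)^{2} = \left(\sqrt{\frac{1}{6}}\right)^{2} = \left(\frac{\sqrt{6}}{6}\right)^{2} = \frac{1}{6}$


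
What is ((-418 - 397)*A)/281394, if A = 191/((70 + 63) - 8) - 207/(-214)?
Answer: -10880087/1505457900 ≈ -0.0072271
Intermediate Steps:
A = 66749/26750 (A = 191/(133 - 8) - 207*(-1/214) = 191/125 + 207/214 = 66749/26750 ≈ 2.4953)
((-418 - 397)*A)/281394 = ((-418 - 397)*(66749/26750))/281394 = -815*66749/26750*(1/281394) = -10880087/5350*1/281394 = -10880087/1505457900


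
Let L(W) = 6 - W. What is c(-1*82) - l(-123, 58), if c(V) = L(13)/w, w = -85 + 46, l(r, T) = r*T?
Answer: 278233/39 ≈ 7134.2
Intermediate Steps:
l(r, T) = T*r
w = -39
c(V) = 7/39 (c(V) = (6 - 1*13)/(-39) = (6 - 13)*(-1/39) = -7*(-1/39) = 7/39)
c(-1*82) - l(-123, 58) = 7/39 - 58*(-123) = 7/39 - 1*(-7134) = 7/39 + 7134 = 278233/39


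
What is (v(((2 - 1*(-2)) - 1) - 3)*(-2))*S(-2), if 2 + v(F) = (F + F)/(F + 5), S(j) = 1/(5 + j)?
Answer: 4/3 ≈ 1.3333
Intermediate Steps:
v(F) = -2 + 2*F/(5 + F) (v(F) = -2 + (F + F)/(F + 5) = -2 + (2*F)/(5 + F) = -2 + 2*F/(5 + F))
(v(((2 - 1*(-2)) - 1) - 3)*(-2))*S(-2) = (-10/(5 + (((2 - 1*(-2)) - 1) - 3))*(-2))/(5 - 2) = (-10/(5 + (((2 + 2) - 1) - 3))*(-2))/3 = (-10/(5 + ((4 - 1) - 3))*(-2))*(⅓) = (-10/(5 + (3 - 3))*(-2))*(⅓) = (-10/(5 + 0)*(-2))*(⅓) = (-10/5*(-2))*(⅓) = (-10*⅕*(-2))*(⅓) = -2*(-2)*(⅓) = 4*(⅓) = 4/3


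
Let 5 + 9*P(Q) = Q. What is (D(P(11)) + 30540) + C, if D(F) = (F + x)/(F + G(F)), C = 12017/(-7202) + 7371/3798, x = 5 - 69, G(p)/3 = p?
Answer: 92747156979/3039244 ≈ 30517.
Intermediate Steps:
G(p) = 3*p
P(Q) = -5/9 + Q/9
x = -64
C = 206816/759811 (C = 12017*(-1/7202) + 7371*(1/3798) = -12017/7202 + 819/422 = 206816/759811 ≈ 0.27219)
D(F) = (-64 + F)/(4*F) (D(F) = (F - 64)/(F + 3*F) = (-64 + F)/((4*F)) = (-64 + F)*(1/(4*F)) = (-64 + F)/(4*F))
(D(P(11)) + 30540) + C = ((-64 + (-5/9 + (⅑)*11))/(4*(-5/9 + (⅑)*11)) + 30540) + 206816/759811 = ((-64 + (-5/9 + 11/9))/(4*(-5/9 + 11/9)) + 30540) + 206816/759811 = ((-64 + ⅔)/(4*(⅔)) + 30540) + 206816/759811 = ((¼)*(3/2)*(-190/3) + 30540) + 206816/759811 = (-95/4 + 30540) + 206816/759811 = 122065/4 + 206816/759811 = 92747156979/3039244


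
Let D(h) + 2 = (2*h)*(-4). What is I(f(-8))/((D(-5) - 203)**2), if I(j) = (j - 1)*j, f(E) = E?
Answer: 8/3025 ≈ 0.0026446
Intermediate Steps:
I(j) = j*(-1 + j) (I(j) = (-1 + j)*j = j*(-1 + j))
D(h) = -2 - 8*h (D(h) = -2 + (2*h)*(-4) = -2 - 8*h)
I(f(-8))/((D(-5) - 203)**2) = (-8*(-1 - 8))/(((-2 - 8*(-5)) - 203)**2) = (-8*(-9))/(((-2 + 40) - 203)**2) = 72/((38 - 203)**2) = 72/((-165)**2) = 72/27225 = 72*(1/27225) = 8/3025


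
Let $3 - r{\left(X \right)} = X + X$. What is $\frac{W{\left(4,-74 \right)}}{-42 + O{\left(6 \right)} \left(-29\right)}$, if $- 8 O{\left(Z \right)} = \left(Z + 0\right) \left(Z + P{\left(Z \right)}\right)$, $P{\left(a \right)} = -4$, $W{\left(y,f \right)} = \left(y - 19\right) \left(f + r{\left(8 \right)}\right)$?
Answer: $870$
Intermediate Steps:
$r{\left(X \right)} = 3 - 2 X$ ($r{\left(X \right)} = 3 - \left(X + X\right) = 3 - 2 X$)
$W{\left(y,f \right)} = \left(-19 + y\right) \left(-13 + f\right)$ ($W{\left(y,f \right)} = \left(y - 19\right) \left(f + \left(3 - 16\right)\right) = \left(-19 + y\right) \left(f + \left(3 - 16\right)\right) = \left(-19 + y\right) \left(f - 13\right) = \left(-19 + y\right) \left(-13 + f\right)$)
$O{\left(Z \right)} = - \frac{Z \left(-4 + Z\right)}{8}$ ($O{\left(Z \right)} = - \frac{\left(Z + 0\right) \left(Z - 4\right)}{8} = - \frac{Z \left(-4 + Z\right)}{8}$)
$\frac{W{\left(4,-74 \right)}}{-42 + O{\left(6 \right)} \left(-29\right)} = \frac{247 - -1406 - 52 - 296}{-42 + \frac{1}{8} \cdot 6 \left(4 - 6\right) \left(-29\right)} = \frac{247 + 1406 - 52 - 296}{-42 + \frac{1}{8} \cdot 6 \left(4 - 6\right) \left(-29\right)} = \frac{1305}{-42 + \frac{1}{8} \cdot 6 \left(-2\right) \left(-29\right)} = \frac{1305}{-42 - - \frac{87}{2}} = \frac{1305}{-42 + \frac{87}{2}} = \frac{1305}{\frac{3}{2}} = 1305 \cdot \frac{2}{3} = 870$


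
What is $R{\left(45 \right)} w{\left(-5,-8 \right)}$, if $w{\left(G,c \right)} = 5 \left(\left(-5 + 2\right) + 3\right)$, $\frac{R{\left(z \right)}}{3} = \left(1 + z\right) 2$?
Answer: $0$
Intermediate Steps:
$R{\left(z \right)} = 6 + 6 z$ ($R{\left(z \right)} = 3 \left(1 + z\right) 2 = 3 \left(2 + 2 z\right) = 6 + 6 z$)
$w{\left(G,c \right)} = 0$ ($w{\left(G,c \right)} = 5 \left(-3 + 3\right) = 5 \cdot 0 = 0$)
$R{\left(45 \right)} w{\left(-5,-8 \right)} = \left(6 + 6 \cdot 45\right) 0 = \left(6 + 270\right) 0 = 276 \cdot 0 = 0$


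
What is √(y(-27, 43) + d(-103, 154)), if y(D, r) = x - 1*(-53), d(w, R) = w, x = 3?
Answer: I*√47 ≈ 6.8557*I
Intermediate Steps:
y(D, r) = 56 (y(D, r) = 3 - 1*(-53) = 3 + 53 = 56)
√(y(-27, 43) + d(-103, 154)) = √(56 - 103) = √(-47) = I*√47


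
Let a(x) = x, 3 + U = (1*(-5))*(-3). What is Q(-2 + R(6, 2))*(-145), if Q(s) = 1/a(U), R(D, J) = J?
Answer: -145/12 ≈ -12.083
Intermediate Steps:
U = 12 (U = -3 + (1*(-5))*(-3) = -3 - 5*(-3) = -3 + 15 = 12)
Q(s) = 1/12
Q(-2 + R(6, 2))*(-145) = (1/12)*(-145) = -145/12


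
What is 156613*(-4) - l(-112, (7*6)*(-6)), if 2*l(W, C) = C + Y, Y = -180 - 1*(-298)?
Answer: -626385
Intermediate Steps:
Y = 118 (Y = -180 + 298 = 118)
l(W, C) = 59 + C/2 (l(W, C) = (C + 118)/2 = (118 + C)/2 = 59 + C/2)
156613*(-4) - l(-112, (7*6)*(-6)) = 156613*(-4) - (59 + ((7*6)*(-6))/2) = -626452 - (59 + (42*(-6))/2) = -626452 - (59 + (1/2)*(-252)) = -626452 - (59 - 126) = -626452 - 1*(-67) = -626452 + 67 = -626385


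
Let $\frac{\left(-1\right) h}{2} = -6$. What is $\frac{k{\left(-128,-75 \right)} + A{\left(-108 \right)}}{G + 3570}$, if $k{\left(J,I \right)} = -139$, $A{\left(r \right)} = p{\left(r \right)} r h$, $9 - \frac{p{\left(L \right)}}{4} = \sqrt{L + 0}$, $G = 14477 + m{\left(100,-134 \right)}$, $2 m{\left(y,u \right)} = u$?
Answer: $- \frac{9359}{3596} + \frac{7776 i \sqrt{3}}{4495} \approx -2.6026 + 2.9963 i$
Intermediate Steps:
$h = 12$ ($h = \left(-2\right) \left(-6\right) = 12$)
$m{\left(y,u \right)} = \frac{u}{2}$
$G = 14410$ ($G = 14477 + \frac{1}{2} \left(-134\right) = 14477 - 67 = 14410$)
$p{\left(L \right)} = 36 - 4 \sqrt{L}$ ($p{\left(L \right)} = 36 - 4 \sqrt{L + 0} = 36 - 4 \sqrt{L}$)
$A{\left(r \right)} = 12 r \left(36 - 4 \sqrt{r}\right)$ ($A{\left(r \right)} = \left(36 - 4 \sqrt{r}\right) r 12 = r \left(36 - 4 \sqrt{r}\right) 12 = 12 r \left(36 - 4 \sqrt{r}\right)$)
$\frac{k{\left(-128,-75 \right)} + A{\left(-108 \right)}}{G + 3570} = \frac{-139 + \left(- 48 \left(-108\right)^{\frac{3}{2}} + 432 \left(-108\right)\right)}{14410 + 3570} = \frac{-139 - \left(46656 + 48 \left(- 648 i \sqrt{3}\right)\right)}{17980} = \left(-139 - \left(46656 - 31104 i \sqrt{3}\right)\right) \frac{1}{17980} = \left(-46795 + 31104 i \sqrt{3}\right) \frac{1}{17980} = - \frac{9359}{3596} + \frac{7776 i \sqrt{3}}{4495}$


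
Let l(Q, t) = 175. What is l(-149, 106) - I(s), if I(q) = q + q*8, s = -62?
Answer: 733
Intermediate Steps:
I(q) = 9*q (I(q) = q + 8*q = 9*q)
l(-149, 106) - I(s) = 175 - 9*(-62) = 175 - 1*(-558) = 175 + 558 = 733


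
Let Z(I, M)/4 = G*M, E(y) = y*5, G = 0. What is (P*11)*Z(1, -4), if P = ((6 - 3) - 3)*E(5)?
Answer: 0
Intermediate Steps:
E(y) = 5*y
Z(I, M) = 0 (Z(I, M) = 4*(0*M) = 4*0 = 0)
P = 0 (P = ((6 - 3) - 3)*(5*5) = (3 - 3)*25 = 0*25 = 0)
(P*11)*Z(1, -4) = (0*11)*0 = 0*0 = 0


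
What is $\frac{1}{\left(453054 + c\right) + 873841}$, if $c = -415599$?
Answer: $\frac{1}{911296} \approx 1.0973 \cdot 10^{-6}$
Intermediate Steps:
$\frac{1}{\left(453054 + c\right) + 873841} = \frac{1}{\left(453054 - 415599\right) + 873841} = \frac{1}{37455 + 873841} = \frac{1}{911296}$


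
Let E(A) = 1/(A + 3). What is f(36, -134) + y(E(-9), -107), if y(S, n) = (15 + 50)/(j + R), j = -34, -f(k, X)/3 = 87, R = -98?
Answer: -34517/132 ≈ -261.49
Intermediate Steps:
E(A) = 1/(3 + A)
f(k, X) = -261 (f(k, X) = -3*87 = -261)
y(S, n) = -65/132 (y(S, n) = (15 + 50)/(-34 - 98) = 65/(-132) = 65*(-1/132) = -65/132)
f(36, -134) + y(E(-9), -107) = -261 - 65/132 = -34517/132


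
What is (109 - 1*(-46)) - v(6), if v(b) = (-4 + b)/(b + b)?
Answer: 929/6 ≈ 154.83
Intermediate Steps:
v(b) = (-4 + b)/(2*b) (v(b) = (-4 + b)/((2*b)) = (-4 + b)*(1/(2*b)) = (-4 + b)/(2*b))
(109 - 1*(-46)) - v(6) = (109 - 1*(-46)) - (-4 + 6)/(2*6) = (109 + 46) - 2/(2*6) = 155 - 1*1/6 = 155 - 1/6 = 929/6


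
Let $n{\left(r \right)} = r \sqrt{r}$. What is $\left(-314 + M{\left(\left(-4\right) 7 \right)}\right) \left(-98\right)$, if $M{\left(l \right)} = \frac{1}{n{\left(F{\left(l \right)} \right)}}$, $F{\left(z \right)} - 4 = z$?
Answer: $30772 - \frac{49 i \sqrt{6}}{144} \approx 30772.0 - 0.83351 i$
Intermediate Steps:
$F{\left(z \right)} = 4 + z$
$n{\left(r \right)} = r^{\frac{3}{2}}$
$M{\left(l \right)} = \frac{1}{\left(4 + l\right)^{\frac{3}{2}}}$
$\left(-314 + M{\left(\left(-4\right) 7 \right)}\right) \left(-98\right) = \left(-314 + \frac{1}{\left(4 - 28\right)^{\frac{3}{2}}}\right) \left(-98\right) = \left(-314 + \frac{1}{\left(-48\right) i \sqrt{6}}\right) \left(-98\right) = \left(-314 + \frac{i \sqrt{6}}{288}\right) \left(-98\right) = 30772 - \frac{49 i \sqrt{6}}{144}$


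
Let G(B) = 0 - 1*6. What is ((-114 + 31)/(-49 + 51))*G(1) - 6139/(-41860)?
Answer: 1489897/5980 ≈ 249.15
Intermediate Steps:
G(B) = -6 (G(B) = 0 - 6 = -6)
((-114 + 31)/(-49 + 51))*G(1) - 6139/(-41860) = ((-114 + 31)/(-49 + 51))*(-6) - 6139/(-41860) = -83/2*(-6) - 6139*(-1)/41860 = -83*1/2*(-6) - 1*(-877/5980) = -83/2*(-6) + 877/5980 = 249 + 877/5980 = 1489897/5980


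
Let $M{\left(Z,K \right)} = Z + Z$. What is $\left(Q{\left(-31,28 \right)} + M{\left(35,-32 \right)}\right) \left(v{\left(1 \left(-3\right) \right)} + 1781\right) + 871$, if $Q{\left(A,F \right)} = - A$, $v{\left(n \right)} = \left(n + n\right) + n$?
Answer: $179843$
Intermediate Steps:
$v{\left(n \right)} = 3 n$ ($v{\left(n \right)} = 2 n + n = 3 n$)
$M{\left(Z,K \right)} = 2 Z$
$\left(Q{\left(-31,28 \right)} + M{\left(35,-32 \right)}\right) \left(v{\left(1 \left(-3\right) \right)} + 1781\right) + 871 = \left(\left(-1\right) \left(-31\right) + 2 \cdot 35\right) \left(3 \cdot 1 \left(-3\right) + 1781\right) + 871 = \left(31 + 70\right) \left(3 \left(-3\right) + 1781\right) + 871 = 101 \left(-9 + 1781\right) + 871 = 101 \cdot 1772 + 871 = 178972 + 871 = 179843$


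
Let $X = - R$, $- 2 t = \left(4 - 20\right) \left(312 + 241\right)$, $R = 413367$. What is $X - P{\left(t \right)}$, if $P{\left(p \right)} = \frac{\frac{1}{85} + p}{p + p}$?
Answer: $- \frac{310885429401}{752080} \approx -4.1337 \cdot 10^{5}$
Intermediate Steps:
$t = 4424$ ($t = - \frac{\left(4 - 20\right) \left(312 + 241\right)}{2} = - \frac{\left(-16\right) 553}{2} = \left(- \frac{1}{2}\right) \left(-8848\right) = 4424$)
$P{\left(p \right)} = \frac{\frac{1}{85} + p}{2 p}$
$X = -413367$ ($X = \left(-1\right) 413367 = -413367$)
$X - P{\left(t \right)} = -413367 - \frac{1 + 85 \cdot 4424}{170 \cdot 4424} = -413367 - \frac{1}{170} \cdot \frac{1}{4424} \left(1 + 376040\right) = -413367 - \frac{1}{170} \cdot \frac{1}{4424} \cdot 376041 = -413367 - \frac{376041}{752080} = - \frac{310885429401}{752080}$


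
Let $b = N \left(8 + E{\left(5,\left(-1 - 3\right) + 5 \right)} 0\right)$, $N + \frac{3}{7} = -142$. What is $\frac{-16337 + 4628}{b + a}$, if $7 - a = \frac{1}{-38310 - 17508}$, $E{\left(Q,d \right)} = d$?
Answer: $\frac{653572962}{63209897} \approx 10.34$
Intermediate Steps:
$a = \frac{390727}{55818}$ ($a = 7 - \frac{1}{-38310 - 17508} = 7 - \frac{1}{-55818} = 7 - - \frac{1}{55818} = 7 + \frac{1}{55818} = \frac{390727}{55818} \approx 7.0$)
$N = - \frac{997}{7}$ ($N = - \frac{3}{7} - 142 = - \frac{997}{7} \approx -142.43$)
$b = - \frac{7976}{7}$ ($b = - \frac{997 \left(8 + \left(\left(-1 - 3\right) + 5\right) 0\right)}{7} = - \frac{997 \left(8 + \left(-4 + 5\right) 0\right)}{7} = - \frac{997 \left(8 + 1 \cdot 0\right)}{7} = - \frac{997 \left(8 + 0\right)}{7} = \left(- \frac{997}{7}\right) 8 = - \frac{7976}{7} \approx -1139.4$)
$\frac{-16337 + 4628}{b + a} = \frac{-16337 + 4628}{- \frac{7976}{7} + \frac{390727}{55818}} = - \frac{11709}{- \frac{63209897}{55818}} = \left(-11709\right) \left(- \frac{55818}{63209897}\right) = \frac{653572962}{63209897}$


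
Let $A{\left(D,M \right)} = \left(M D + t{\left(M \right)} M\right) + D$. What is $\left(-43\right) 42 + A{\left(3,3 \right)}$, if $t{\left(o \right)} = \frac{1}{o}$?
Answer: $-1793$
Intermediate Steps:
$A{\left(D,M \right)} = 1 + D + D M$ ($A{\left(D,M \right)} = \left(M D + \frac{M}{M}\right) + D = \left(D M + 1\right) + D = \left(1 + D M\right) + D = 1 + D + D M$)
$\left(-43\right) 42 + A{\left(3,3 \right)} = \left(-43\right) 42 + \left(1 + 3 + 3 \cdot 3\right) = -1806 + \left(1 + 3 + 9\right) = -1806 + 13 = -1793$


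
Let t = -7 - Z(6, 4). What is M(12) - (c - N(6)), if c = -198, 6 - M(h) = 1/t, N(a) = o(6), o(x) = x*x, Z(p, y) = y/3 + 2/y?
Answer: 12726/53 ≈ 240.11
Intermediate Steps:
Z(p, y) = 2/y + y/3 (Z(p, y) = y*(1/3) + 2/y = y/3 + 2/y = 2/y + y/3)
o(x) = x**2
N(a) = 36 (N(a) = 6**2 = 36)
t = -53/6 (t = -7 - (2/4 + (1/3)*4) = -7 - (2*(1/4) + 4/3) = -7 - (1/2 + 4/3) = -7 - 1*11/6 = -7 - 11/6 = -53/6 ≈ -8.8333)
M(h) = 324/53 (M(h) = 6 - 1/(-53/6) = 6 - 1*(-6/53) = 6 + 6/53 = 324/53)
M(12) - (c - N(6)) = 324/53 - (-198 - 1*36) = 324/53 - (-198 - 36) = 324/53 - 1*(-234) = 324/53 + 234 = 12726/53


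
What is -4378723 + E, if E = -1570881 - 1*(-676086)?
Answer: -5273518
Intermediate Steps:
E = -894795 (E = -1570881 + 676086 = -894795)
-4378723 + E = -4378723 - 894795 = -5273518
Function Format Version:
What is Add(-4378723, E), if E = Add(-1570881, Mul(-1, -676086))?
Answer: -5273518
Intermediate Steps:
E = -894795 (E = Add(-1570881, 676086) = -894795)
Add(-4378723, E) = Add(-4378723, -894795) = -5273518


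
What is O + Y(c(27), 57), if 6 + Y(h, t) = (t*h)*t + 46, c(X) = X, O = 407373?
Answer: 495136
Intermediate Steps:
Y(h, t) = 40 + h*t² (Y(h, t) = -6 + ((t*h)*t + 46) = -6 + ((h*t)*t + 46) = -6 + (h*t² + 46) = -6 + (46 + h*t²) = 40 + h*t²)
O + Y(c(27), 57) = 407373 + (40 + 27*57²) = 407373 + (40 + 27*3249) = 407373 + (40 + 87723) = 407373 + 87763 = 495136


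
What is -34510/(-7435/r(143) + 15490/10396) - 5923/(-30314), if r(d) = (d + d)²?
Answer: -44478804600237565/1803267364746 ≈ -24666.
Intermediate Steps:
r(d) = 4*d² (r(d) = (2*d)² = 4*d²)
-34510/(-7435/r(143) + 15490/10396) - 5923/(-30314) = -34510/(-7435/(4*143²) + 15490/10396) - 5923/(-30314) = -34510/(-7435/(4*20449) + 15490*(1/10396)) - 5923*(-1/30314) = -34510/(-7435/81796 + 7745/5198) + 5923/30314 = -34510/297431445/212587804 + 5923/30314 = -34510*212587804/297431445 + 5923/30314 = -1467281023208/59486289 + 5923/30314 = -44478804600237565/1803267364746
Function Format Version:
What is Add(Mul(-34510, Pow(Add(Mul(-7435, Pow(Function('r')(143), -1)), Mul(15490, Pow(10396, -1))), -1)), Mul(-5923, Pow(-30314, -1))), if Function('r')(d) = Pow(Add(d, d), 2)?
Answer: Rational(-44478804600237565, 1803267364746) ≈ -24666.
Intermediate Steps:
Function('r')(d) = Mul(4, Pow(d, 2)) (Function('r')(d) = Pow(Mul(2, d), 2) = Mul(4, Pow(d, 2)))
Add(Mul(-34510, Pow(Add(Mul(-7435, Pow(Function('r')(143), -1)), Mul(15490, Pow(10396, -1))), -1)), Mul(-5923, Pow(-30314, -1))) = Add(Mul(-34510, Pow(Add(Mul(-7435, Pow(Mul(4, Pow(143, 2)), -1)), Mul(15490, Pow(10396, -1))), -1)), Mul(-5923, Pow(-30314, -1))) = Add(Mul(-34510, Pow(Add(Mul(-7435, Pow(Mul(4, 20449), -1)), Mul(15490, Rational(1, 10396))), -1)), Mul(-5923, Rational(-1, 30314))) = Add(Mul(-34510, Pow(Add(Mul(-7435, Pow(81796, -1)), Rational(7745, 5198)), -1)), Rational(5923, 30314)) = Add(Mul(-34510, Pow(Add(Mul(-7435, Rational(1, 81796)), Rational(7745, 5198)), -1)), Rational(5923, 30314)) = Add(Mul(-34510, Pow(Add(Rational(-7435, 81796), Rational(7745, 5198)), -1)), Rational(5923, 30314)) = Add(Mul(-34510, Pow(Rational(297431445, 212587804), -1)), Rational(5923, 30314)) = Add(Mul(-34510, Rational(212587804, 297431445)), Rational(5923, 30314)) = Add(Rational(-1467281023208, 59486289), Rational(5923, 30314)) = Rational(-44478804600237565, 1803267364746)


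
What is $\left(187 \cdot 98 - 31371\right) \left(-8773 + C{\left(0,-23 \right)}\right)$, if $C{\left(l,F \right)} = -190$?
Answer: $116922335$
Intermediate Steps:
$\left(187 \cdot 98 - 31371\right) \left(-8773 + C{\left(0,-23 \right)}\right) = \left(187 \cdot 98 - 31371\right) \left(-8773 - 190\right) = \left(18326 - 31371\right) \left(-8963\right) = \left(-13045\right) \left(-8963\right) = 116922335$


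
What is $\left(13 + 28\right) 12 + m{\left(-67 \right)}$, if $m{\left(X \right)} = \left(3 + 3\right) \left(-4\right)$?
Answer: $468$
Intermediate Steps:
$m{\left(X \right)} = -24$ ($m{\left(X \right)} = 6 \left(-4\right) = -24$)
$\left(13 + 28\right) 12 + m{\left(-67 \right)} = \left(13 + 28\right) 12 - 24 = 41 \cdot 12 - 24 = 492 - 24 = 468$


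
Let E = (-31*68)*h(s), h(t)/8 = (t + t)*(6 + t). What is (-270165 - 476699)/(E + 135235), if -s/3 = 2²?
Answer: 746864/2293181 ≈ 0.32569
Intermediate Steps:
s = -12 (s = -3*2² = -3*4 = -12)
h(t) = 16*t*(6 + t) (h(t) = 8*((t + t)*(6 + t)) = 8*((2*t)*(6 + t)) = 8*(2*t*(6 + t)) = 16*t*(6 + t))
E = -2428416 (E = (-31*68)*(16*(-12)*(6 - 12)) = -33728*(-12)*(-6) = -2108*1152 = -2428416)
(-270165 - 476699)/(E + 135235) = (-270165 - 476699)/(-2428416 + 135235) = -746864/(-2293181) = -746864*(-1/2293181) = 746864/2293181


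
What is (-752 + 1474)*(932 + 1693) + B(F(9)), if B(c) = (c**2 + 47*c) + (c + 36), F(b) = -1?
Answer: 1895239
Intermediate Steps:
B(c) = 36 + c**2 + 48*c (B(c) = (c**2 + 47*c) + (36 + c) = 36 + c**2 + 48*c)
(-752 + 1474)*(932 + 1693) + B(F(9)) = (-752 + 1474)*(932 + 1693) + (36 + (-1)**2 + 48*(-1)) = 722*2625 + (36 + 1 - 48) = 1895250 - 11 = 1895239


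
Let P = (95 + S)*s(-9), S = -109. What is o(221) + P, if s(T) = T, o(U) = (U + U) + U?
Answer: 789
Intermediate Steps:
o(U) = 3*U (o(U) = 2*U + U = 3*U)
P = 126 (P = (95 - 109)*(-9) = -14*(-9) = 126)
o(221) + P = 3*221 + 126 = 663 + 126 = 789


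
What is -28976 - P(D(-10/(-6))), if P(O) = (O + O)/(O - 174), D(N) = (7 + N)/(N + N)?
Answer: -24832406/857 ≈ -28976.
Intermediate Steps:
D(N) = (7 + N)/(2*N) (D(N) = (7 + N)/((2*N)) = (7 + N)*(1/(2*N)) = (7 + N)/(2*N))
P(O) = 2*O/(-174 + O) (P(O) = (2*O)/(-174 + O) = 2*O/(-174 + O))
-28976 - P(D(-10/(-6))) = -28976 - 2*(7 - 10/(-6))/(2*((-10/(-6))))/(-174 + (7 - 10/(-6))/(2*((-10/(-6))))) = -28976 - 2*(7 - 10*(-⅙))/(2*((-10*(-⅙))))/(-174 + (7 - 10*(-⅙))/(2*((-10*(-⅙))))) = -28976 - 2*(7 + 5/3)/(2*(5/3))/(-174 + (7 + 5/3)/(2*(5/3))) = -28976 - 2*(½)*(⅗)*(26/3)/(-174 + (½)*(⅗)*(26/3)) = -28976 - 2*13/(5*(-174 + 13/5)) = -28976 - 2*13/(5*(-857/5)) = -28976 - 2*13*(-5)/(5*857) = -28976 - 1*(-26/857) = -28976 + 26/857 = -24832406/857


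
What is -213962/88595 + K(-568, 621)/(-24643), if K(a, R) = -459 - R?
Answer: -178516654/75284365 ≈ -2.3712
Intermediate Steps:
-213962/88595 + K(-568, 621)/(-24643) = -213962/88595 + (-459 - 1*621)/(-24643) = -213962*1/88595 + (-459 - 621)*(-1/24643) = -7378/3055 - 1080*(-1/24643) = -7378/3055 + 1080/24643 = -178516654/75284365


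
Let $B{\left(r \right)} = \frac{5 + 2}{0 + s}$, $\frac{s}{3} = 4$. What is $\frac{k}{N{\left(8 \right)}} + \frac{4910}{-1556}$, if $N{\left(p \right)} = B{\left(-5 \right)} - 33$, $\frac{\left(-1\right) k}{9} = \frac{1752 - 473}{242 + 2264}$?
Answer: $- \frac{2937983}{974834} \approx -3.0138$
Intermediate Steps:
$s = 12$ ($s = 3 \cdot 4 = 12$)
$k = - \frac{11511}{2506}$ ($k = - 9 \frac{1752 - 473}{242 + 2264} = - 9 \cdot \frac{1279}{2506} = - 9 \cdot 1279 \cdot \frac{1}{2506} = \left(-9\right) \frac{1279}{2506} = - \frac{11511}{2506} \approx -4.5934$)
$B{\left(r \right)} = \frac{7}{12}$ ($B{\left(r \right)} = \frac{5 + 2}{0 + 12} = \frac{7}{12}$)
$N{\left(p \right)} = - \frac{389}{12}$ ($N{\left(p \right)} = \frac{7}{12} - 33 = - \frac{389}{12}$)
$\frac{k}{N{\left(8 \right)}} + \frac{4910}{-1556} = - \frac{11511}{2506 \left(- \frac{389}{12}\right)} + \frac{4910}{-1556} = \left(- \frac{11511}{2506}\right) \left(- \frac{12}{389}\right) + 4910 \left(- \frac{1}{1556}\right) = \frac{69066}{487417} - \frac{2455}{778} = - \frac{2937983}{974834}$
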